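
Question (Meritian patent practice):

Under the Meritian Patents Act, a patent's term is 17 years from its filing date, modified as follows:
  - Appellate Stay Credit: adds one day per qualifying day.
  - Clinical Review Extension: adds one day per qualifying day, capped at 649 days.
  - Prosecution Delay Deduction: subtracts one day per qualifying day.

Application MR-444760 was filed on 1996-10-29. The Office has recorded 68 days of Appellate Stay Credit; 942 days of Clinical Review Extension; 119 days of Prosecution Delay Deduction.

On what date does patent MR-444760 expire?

Base term: filing date + 17 years → 29 October 2013.
Appellate Stay Credit: +68 days → 5 January 2014.
Clinical Review Extension: 942 days claimed exceeds the 649-day cap, so +649 days → 16 October 2015.
Prosecution Delay Deduction: −119 days → 19 June 2015.

2015-06-19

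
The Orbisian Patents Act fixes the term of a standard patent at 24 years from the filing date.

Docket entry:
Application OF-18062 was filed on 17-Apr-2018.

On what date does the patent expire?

April 17, 2042

Filing date + 24 years → 17 April 2042.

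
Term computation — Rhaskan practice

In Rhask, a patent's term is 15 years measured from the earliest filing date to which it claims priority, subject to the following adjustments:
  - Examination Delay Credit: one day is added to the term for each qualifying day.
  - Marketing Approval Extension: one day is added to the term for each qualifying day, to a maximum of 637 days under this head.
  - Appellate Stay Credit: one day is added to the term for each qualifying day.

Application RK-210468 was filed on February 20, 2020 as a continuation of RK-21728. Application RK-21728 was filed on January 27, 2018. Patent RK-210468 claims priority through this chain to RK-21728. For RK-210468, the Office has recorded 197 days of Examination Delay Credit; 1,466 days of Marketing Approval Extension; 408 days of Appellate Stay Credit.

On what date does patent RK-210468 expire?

June 22, 2036

Earliest priority filing: 27 January 2018.
Base term: 27 January 2018 + 15 years → 27 January 2033.
Examination Delay Credit: +197 days → 12 August 2033.
Marketing Approval Extension: 1466 days claimed exceeds the 637-day cap, so +637 days → 11 May 2035.
Appellate Stay Credit: +408 days → 22 June 2036.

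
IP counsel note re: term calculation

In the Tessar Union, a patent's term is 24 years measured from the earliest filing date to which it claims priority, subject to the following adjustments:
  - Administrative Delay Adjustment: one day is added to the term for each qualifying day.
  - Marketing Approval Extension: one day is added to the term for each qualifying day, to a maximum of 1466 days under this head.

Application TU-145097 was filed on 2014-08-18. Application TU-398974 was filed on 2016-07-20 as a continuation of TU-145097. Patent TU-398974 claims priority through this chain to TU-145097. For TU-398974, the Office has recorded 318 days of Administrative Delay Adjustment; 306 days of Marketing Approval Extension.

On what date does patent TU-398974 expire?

Earliest priority filing: 18 August 2014.
Base term: 18 August 2014 + 24 years → 18 August 2038.
Administrative Delay Adjustment: +318 days → 2 July 2039.
Marketing Approval Extension: 306 days (within the 1466-day cap) → +306 days → 3 May 2040.

2040-05-03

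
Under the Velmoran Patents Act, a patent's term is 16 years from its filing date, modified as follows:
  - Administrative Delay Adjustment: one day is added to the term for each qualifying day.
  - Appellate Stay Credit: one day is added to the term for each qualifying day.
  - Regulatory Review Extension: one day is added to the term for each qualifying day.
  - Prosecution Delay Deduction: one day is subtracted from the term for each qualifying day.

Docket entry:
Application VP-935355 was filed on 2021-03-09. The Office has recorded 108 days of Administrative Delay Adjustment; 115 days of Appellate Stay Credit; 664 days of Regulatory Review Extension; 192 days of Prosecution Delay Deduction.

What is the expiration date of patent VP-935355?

Base term: filing date + 16 years → 9 March 2037.
Administrative Delay Adjustment: +108 days → 25 June 2037.
Appellate Stay Credit: +115 days → 18 October 2037.
Regulatory Review Extension: +664 days → 13 August 2039.
Prosecution Delay Deduction: −192 days → 2 February 2039.

February 2, 2039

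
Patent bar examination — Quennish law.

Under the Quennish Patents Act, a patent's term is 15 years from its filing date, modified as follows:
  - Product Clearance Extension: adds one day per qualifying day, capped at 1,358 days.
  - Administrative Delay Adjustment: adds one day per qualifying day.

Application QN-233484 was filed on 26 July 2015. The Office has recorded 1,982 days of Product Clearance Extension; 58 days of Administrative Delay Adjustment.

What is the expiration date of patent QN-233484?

Base term: filing date + 15 years → 26 July 2030.
Product Clearance Extension: 1982 days claimed exceeds the 1358-day cap, so +1358 days → 14 April 2034.
Administrative Delay Adjustment: +58 days → 11 June 2034.

2034-06-11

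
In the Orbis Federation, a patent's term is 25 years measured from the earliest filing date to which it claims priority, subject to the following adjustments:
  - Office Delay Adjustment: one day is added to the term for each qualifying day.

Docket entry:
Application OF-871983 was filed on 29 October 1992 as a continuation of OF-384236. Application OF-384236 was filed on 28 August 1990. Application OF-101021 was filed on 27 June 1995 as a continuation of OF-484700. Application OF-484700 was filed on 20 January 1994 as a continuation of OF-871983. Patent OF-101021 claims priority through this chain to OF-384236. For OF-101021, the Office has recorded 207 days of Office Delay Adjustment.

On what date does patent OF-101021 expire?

March 22, 2016

Earliest priority filing: 28 August 1990.
Base term: 28 August 1990 + 25 years → 28 August 2015.
Office Delay Adjustment: +207 days → 22 March 2016.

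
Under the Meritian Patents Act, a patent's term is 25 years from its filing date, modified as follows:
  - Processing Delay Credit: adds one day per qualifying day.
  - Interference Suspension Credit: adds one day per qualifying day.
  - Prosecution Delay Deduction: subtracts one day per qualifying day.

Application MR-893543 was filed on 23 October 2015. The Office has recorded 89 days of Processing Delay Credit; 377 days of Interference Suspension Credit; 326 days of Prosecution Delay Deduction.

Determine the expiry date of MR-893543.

Base term: filing date + 25 years → 23 October 2040.
Processing Delay Credit: +89 days → 20 January 2041.
Interference Suspension Credit: +377 days → 1 February 2042.
Prosecution Delay Deduction: −326 days → 12 March 2041.

2041-03-12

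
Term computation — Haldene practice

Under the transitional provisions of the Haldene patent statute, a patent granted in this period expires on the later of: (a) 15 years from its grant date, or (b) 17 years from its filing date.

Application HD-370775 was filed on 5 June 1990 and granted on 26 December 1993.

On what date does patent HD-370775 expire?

2008-12-26

(a) grant + 15 years → 26 December 2008.
(b) filing + 17 years → 5 June 2007.
Later of the two: 26 December 2008.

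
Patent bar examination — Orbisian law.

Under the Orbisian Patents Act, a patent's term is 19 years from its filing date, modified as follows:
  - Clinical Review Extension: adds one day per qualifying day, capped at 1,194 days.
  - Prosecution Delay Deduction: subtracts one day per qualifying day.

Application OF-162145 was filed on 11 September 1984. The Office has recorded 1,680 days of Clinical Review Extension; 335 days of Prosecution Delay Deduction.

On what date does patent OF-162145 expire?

Base term: filing date + 19 years → 11 September 2003.
Clinical Review Extension: 1680 days claimed exceeds the 1194-day cap, so +1194 days → 18 December 2006.
Prosecution Delay Deduction: −335 days → 17 January 2006.

January 17, 2006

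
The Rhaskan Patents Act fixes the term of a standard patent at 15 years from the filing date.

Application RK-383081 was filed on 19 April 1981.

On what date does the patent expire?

April 19, 1996

Filing date + 15 years → 19 April 1996.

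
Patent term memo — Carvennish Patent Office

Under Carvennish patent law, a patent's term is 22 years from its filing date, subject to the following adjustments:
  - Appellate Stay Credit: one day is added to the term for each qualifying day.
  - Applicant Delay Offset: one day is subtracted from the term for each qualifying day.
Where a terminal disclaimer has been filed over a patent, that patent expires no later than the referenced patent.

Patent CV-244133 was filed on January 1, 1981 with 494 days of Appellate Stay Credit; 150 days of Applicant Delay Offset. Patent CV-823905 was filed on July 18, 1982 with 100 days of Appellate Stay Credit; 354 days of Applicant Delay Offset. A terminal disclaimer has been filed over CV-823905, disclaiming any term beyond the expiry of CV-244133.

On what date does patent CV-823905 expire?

Natural term of CV-823905:
  Base: filing + 22 years → 18 July 2004.
  Appellate Stay Credit: +100 days → 26 October 2004.
  Applicant Delay Offset: −354 days → 7 November 2003.
Expiry of referenced patent CV-244133:
  Base: filing + 22 years → 1 January 2003.
  Appellate Stay Credit: +494 days → 9 May 2004.
  Applicant Delay Offset: −150 days → 11 December 2003.
Terminal disclaimer: CV-823905 expires on the earlier of 7 November 2003 and 11 December 2003.

November 7, 2003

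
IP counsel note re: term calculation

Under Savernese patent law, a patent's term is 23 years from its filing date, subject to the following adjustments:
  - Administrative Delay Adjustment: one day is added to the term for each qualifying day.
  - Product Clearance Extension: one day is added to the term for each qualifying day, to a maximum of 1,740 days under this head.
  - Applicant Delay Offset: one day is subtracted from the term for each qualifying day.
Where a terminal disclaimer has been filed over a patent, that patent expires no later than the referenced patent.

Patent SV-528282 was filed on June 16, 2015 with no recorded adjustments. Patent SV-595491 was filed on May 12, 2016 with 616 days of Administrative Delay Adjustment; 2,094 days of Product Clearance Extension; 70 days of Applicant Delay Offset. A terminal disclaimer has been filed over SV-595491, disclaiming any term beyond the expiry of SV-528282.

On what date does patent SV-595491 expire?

June 16, 2038

Natural term of SV-595491:
  Base: filing + 23 years → 12 May 2039.
  Administrative Delay Adjustment: +616 days → 17 January 2041.
  Product Clearance Extension: 2094 days claimed exceeds the 1740-day cap, so +1740 days → 23 October 2045.
  Applicant Delay Offset: −70 days → 14 August 2045.
Expiry of referenced patent SV-528282:
  Base: filing + 23 years → 16 June 2038.
Terminal disclaimer: SV-595491 expires on the earlier of 14 August 2045 and 16 June 2038.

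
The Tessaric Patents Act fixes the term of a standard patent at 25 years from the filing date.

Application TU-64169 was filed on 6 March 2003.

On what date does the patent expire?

March 6, 2028

Filing date + 25 years → 6 March 2028.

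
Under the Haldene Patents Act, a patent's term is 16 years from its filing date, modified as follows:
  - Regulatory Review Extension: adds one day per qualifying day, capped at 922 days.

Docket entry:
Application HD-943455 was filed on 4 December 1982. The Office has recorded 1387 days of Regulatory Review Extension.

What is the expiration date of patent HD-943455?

Base term: filing date + 16 years → 4 December 1998.
Regulatory Review Extension: 1387 days claimed exceeds the 922-day cap, so +922 days → 13 June 2001.

June 13, 2001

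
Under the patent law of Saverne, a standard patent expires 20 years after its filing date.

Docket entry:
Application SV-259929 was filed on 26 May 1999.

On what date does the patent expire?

2019-05-26

Filing date + 20 years → 26 May 2019.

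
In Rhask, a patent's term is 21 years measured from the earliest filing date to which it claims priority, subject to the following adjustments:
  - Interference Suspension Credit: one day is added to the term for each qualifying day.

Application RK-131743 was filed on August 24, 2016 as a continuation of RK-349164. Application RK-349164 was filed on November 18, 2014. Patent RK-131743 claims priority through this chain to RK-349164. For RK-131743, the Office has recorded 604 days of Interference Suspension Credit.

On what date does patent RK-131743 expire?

2037-07-14

Earliest priority filing: 18 November 2014.
Base term: 18 November 2014 + 21 years → 18 November 2035.
Interference Suspension Credit: +604 days → 14 July 2037.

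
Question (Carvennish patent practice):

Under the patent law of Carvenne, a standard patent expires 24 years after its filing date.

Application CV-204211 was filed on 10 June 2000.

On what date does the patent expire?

Filing date + 24 years → 10 June 2024.

June 10, 2024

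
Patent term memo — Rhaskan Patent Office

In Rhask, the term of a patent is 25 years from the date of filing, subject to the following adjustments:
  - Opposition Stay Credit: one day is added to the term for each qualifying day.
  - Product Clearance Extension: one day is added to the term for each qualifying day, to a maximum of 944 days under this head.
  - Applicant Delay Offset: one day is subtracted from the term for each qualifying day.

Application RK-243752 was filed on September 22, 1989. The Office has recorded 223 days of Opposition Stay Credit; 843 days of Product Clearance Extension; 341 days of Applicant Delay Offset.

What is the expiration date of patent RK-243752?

Base term: filing date + 25 years → 22 September 2014.
Opposition Stay Credit: +223 days → 3 May 2015.
Product Clearance Extension: 843 days (within the 944-day cap) → +843 days → 23 August 2017.
Applicant Delay Offset: −341 days → 16 September 2016.

2016-09-16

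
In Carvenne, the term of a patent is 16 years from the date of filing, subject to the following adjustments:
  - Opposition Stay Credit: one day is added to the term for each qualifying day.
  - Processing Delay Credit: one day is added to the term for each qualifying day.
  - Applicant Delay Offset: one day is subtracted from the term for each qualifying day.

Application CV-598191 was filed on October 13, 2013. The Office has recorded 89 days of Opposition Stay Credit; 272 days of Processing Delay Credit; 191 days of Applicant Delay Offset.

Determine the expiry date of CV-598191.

Base term: filing date + 16 years → 13 October 2029.
Opposition Stay Credit: +89 days → 10 January 2030.
Processing Delay Credit: +272 days → 9 October 2030.
Applicant Delay Offset: −191 days → 1 April 2030.

April 1, 2030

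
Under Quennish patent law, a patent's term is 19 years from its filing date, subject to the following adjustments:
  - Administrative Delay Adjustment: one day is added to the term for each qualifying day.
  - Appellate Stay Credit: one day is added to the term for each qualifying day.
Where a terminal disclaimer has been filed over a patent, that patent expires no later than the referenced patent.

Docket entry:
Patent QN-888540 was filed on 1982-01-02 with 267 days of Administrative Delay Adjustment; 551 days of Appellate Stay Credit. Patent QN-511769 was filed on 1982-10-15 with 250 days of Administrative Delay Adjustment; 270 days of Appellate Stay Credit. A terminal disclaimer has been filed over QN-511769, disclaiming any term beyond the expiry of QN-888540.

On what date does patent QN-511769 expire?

March 19, 2003

Natural term of QN-511769:
  Base: filing + 19 years → 15 October 2001.
  Administrative Delay Adjustment: +250 days → 22 June 2002.
  Appellate Stay Credit: +270 days → 19 March 2003.
Expiry of referenced patent QN-888540:
  Base: filing + 19 years → 2 January 2001.
  Administrative Delay Adjustment: +267 days → 26 September 2001.
  Appellate Stay Credit: +551 days → 31 March 2003.
Terminal disclaimer: QN-511769 expires on the earlier of 19 March 2003 and 31 March 2003.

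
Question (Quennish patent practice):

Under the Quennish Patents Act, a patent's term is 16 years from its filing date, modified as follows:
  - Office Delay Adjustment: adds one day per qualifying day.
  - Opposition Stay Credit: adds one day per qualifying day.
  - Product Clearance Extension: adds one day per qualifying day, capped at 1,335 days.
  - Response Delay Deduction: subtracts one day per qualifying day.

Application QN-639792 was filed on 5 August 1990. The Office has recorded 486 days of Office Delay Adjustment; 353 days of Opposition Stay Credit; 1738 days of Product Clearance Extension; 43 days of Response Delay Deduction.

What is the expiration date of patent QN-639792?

Base term: filing date + 16 years → 5 August 2006.
Office Delay Adjustment: +486 days → 4 December 2007.
Opposition Stay Credit: +353 days → 21 November 2008.
Product Clearance Extension: 1738 days claimed exceeds the 1335-day cap, so +1335 days → 18 July 2012.
Response Delay Deduction: −43 days → 5 June 2012.

June 5, 2012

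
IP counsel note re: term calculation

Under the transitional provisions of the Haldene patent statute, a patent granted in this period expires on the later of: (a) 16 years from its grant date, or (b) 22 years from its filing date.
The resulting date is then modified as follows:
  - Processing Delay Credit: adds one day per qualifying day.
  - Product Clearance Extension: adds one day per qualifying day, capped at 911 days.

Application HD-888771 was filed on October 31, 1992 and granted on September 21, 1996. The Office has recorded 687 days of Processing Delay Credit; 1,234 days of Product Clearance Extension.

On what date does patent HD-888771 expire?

(a) grant + 16 years → 21 September 2012.
(b) filing + 22 years → 31 October 2014.
Later of the two: 31 October 2014.
Processing Delay Credit: +687 days → 17 September 2016.
Product Clearance Extension: 1234 days claimed exceeds the 911-day cap, so +911 days → 17 March 2019.

March 17, 2019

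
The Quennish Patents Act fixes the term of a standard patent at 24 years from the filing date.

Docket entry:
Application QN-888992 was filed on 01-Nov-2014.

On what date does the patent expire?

November 1, 2038

Filing date + 24 years → 1 November 2038.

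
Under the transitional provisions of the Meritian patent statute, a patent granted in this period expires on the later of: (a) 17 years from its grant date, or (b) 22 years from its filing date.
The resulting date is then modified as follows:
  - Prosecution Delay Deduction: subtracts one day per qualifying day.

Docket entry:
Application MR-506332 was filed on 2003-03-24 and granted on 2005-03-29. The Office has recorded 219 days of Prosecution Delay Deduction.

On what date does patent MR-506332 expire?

2024-08-17

(a) grant + 17 years → 29 March 2022.
(b) filing + 22 years → 24 March 2025.
Later of the two: 24 March 2025.
Prosecution Delay Deduction: −219 days → 17 August 2024.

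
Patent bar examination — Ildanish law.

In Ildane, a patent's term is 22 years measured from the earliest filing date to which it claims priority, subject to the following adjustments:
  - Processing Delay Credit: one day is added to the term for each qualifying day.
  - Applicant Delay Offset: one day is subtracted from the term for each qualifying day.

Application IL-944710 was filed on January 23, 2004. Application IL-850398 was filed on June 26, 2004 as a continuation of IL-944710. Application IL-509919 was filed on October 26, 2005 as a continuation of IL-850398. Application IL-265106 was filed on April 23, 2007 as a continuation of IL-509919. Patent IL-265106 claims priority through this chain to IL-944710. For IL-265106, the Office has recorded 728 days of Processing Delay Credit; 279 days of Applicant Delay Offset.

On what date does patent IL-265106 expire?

2027-04-17

Earliest priority filing: 23 January 2004.
Base term: 23 January 2004 + 22 years → 23 January 2026.
Processing Delay Credit: +728 days → 21 January 2028.
Applicant Delay Offset: −279 days → 17 April 2027.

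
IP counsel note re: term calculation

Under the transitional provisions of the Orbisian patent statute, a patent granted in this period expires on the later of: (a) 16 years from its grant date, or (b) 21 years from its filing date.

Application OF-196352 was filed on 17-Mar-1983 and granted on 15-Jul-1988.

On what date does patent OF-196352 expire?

(a) grant + 16 years → 15 July 2004.
(b) filing + 21 years → 17 March 2004.
Later of the two: 15 July 2004.

2004-07-15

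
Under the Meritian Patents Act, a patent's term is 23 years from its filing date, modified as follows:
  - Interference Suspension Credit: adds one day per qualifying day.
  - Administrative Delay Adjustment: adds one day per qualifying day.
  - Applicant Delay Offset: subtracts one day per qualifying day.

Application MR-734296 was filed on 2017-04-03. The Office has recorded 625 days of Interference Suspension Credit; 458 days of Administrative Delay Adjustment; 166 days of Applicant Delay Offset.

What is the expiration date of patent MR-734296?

Base term: filing date + 23 years → 3 April 2040.
Interference Suspension Credit: +625 days → 19 December 2041.
Administrative Delay Adjustment: +458 days → 22 March 2043.
Applicant Delay Offset: −166 days → 7 October 2042.

2042-10-07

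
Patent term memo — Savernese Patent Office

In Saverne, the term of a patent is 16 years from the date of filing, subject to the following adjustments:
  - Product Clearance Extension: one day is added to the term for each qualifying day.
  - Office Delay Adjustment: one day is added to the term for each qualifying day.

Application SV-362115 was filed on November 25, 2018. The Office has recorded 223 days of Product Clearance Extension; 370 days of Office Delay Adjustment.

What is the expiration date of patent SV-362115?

Base term: filing date + 16 years → 25 November 2034.
Product Clearance Extension: +223 days → 6 July 2035.
Office Delay Adjustment: +370 days → 10 July 2036.

July 10, 2036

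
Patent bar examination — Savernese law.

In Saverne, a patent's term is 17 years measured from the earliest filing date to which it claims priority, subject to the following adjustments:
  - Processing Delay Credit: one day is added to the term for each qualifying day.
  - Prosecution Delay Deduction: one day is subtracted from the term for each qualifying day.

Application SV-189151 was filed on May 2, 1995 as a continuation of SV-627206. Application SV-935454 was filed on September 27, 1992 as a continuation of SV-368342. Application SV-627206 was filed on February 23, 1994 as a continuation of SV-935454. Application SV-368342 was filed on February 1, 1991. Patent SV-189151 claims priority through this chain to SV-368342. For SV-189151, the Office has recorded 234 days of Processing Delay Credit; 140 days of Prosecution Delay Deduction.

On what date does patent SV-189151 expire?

Earliest priority filing: 1 February 1991.
Base term: 1 February 1991 + 17 years → 1 February 2008.
Processing Delay Credit: +234 days → 22 September 2008.
Prosecution Delay Deduction: −140 days → 5 May 2008.

2008-05-05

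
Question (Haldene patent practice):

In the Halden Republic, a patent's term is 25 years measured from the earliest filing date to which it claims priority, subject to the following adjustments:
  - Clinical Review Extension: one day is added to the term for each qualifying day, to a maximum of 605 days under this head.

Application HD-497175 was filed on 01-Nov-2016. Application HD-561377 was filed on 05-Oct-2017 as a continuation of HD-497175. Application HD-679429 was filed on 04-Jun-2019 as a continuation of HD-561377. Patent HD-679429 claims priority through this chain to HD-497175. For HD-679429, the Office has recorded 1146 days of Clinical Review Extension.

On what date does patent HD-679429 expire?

June 29, 2043

Earliest priority filing: 1 November 2016.
Base term: 1 November 2016 + 25 years → 1 November 2041.
Clinical Review Extension: 1146 days claimed exceeds the 605-day cap, so +605 days → 29 June 2043.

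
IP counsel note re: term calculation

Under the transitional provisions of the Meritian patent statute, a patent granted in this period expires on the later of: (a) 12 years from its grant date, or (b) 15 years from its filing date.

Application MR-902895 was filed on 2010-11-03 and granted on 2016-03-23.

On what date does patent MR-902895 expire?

(a) grant + 12 years → 23 March 2028.
(b) filing + 15 years → 3 November 2025.
Later of the two: 23 March 2028.

2028-03-23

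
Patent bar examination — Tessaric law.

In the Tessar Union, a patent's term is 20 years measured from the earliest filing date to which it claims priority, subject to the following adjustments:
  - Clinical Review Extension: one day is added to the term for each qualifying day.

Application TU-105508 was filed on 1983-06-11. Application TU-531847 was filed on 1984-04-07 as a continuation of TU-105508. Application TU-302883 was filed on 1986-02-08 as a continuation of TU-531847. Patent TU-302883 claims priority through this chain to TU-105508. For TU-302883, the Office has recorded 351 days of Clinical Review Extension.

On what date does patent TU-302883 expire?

Earliest priority filing: 11 June 1983.
Base term: 11 June 1983 + 20 years → 11 June 2003.
Clinical Review Extension: +351 days → 27 May 2004.

May 27, 2004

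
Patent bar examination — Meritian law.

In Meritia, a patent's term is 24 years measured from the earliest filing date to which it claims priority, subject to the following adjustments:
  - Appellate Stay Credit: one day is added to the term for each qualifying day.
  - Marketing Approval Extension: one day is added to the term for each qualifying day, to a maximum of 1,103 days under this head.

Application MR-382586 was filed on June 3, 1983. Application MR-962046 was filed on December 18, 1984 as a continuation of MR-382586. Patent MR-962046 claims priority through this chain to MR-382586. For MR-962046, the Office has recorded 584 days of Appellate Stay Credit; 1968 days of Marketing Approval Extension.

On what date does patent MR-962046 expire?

January 15, 2012

Earliest priority filing: 3 June 1983.
Base term: 3 June 1983 + 24 years → 3 June 2007.
Appellate Stay Credit: +584 days → 7 January 2009.
Marketing Approval Extension: 1968 days claimed exceeds the 1103-day cap, so +1103 days → 15 January 2012.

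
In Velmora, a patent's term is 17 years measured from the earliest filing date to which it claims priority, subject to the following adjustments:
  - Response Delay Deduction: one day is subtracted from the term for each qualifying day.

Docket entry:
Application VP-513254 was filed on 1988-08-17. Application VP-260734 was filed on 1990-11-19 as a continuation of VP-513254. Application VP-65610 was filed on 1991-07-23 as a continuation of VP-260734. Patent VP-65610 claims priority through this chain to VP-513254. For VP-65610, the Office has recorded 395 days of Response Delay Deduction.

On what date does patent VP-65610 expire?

2004-07-18

Earliest priority filing: 17 August 1988.
Base term: 17 August 1988 + 17 years → 17 August 2005.
Response Delay Deduction: −395 days → 18 July 2004.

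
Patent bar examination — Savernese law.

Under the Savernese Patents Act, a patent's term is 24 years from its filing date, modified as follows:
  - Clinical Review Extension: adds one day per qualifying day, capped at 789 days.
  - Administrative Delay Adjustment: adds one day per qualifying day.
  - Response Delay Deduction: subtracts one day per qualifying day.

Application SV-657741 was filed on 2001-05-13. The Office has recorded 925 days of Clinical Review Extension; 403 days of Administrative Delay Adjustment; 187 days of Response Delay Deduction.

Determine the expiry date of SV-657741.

2028-02-12

Base term: filing date + 24 years → 13 May 2025.
Clinical Review Extension: 925 days claimed exceeds the 789-day cap, so +789 days → 11 July 2027.
Administrative Delay Adjustment: +403 days → 17 August 2028.
Response Delay Deduction: −187 days → 12 February 2028.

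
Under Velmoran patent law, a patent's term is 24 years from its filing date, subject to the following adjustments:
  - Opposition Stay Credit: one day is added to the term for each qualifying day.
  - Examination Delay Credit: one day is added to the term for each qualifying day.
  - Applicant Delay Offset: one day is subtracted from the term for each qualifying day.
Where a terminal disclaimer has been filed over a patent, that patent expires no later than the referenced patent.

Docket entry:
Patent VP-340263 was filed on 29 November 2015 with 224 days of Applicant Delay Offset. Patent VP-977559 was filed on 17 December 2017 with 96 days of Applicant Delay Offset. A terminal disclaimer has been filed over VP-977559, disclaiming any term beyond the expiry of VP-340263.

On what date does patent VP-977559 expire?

2039-04-19

Natural term of VP-977559:
  Base: filing + 24 years → 17 December 2041.
  Applicant Delay Offset: −96 days → 12 September 2041.
Expiry of referenced patent VP-340263:
  Base: filing + 24 years → 29 November 2039.
  Applicant Delay Offset: −224 days → 19 April 2039.
Terminal disclaimer: VP-977559 expires on the earlier of 12 September 2041 and 19 April 2039.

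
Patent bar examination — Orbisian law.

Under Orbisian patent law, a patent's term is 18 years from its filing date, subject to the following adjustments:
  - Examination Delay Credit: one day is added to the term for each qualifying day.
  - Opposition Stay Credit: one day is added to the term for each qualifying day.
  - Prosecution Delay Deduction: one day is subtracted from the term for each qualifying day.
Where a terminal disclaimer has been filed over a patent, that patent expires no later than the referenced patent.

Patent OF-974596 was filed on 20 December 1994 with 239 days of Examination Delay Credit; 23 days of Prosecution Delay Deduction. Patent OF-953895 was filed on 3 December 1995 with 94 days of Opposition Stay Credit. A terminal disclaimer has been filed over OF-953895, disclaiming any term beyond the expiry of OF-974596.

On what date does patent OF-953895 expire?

2013-07-24

Natural term of OF-953895:
  Base: filing + 18 years → 3 December 2013.
  Opposition Stay Credit: +94 days → 7 March 2014.
Expiry of referenced patent OF-974596:
  Base: filing + 18 years → 20 December 2012.
  Examination Delay Credit: +239 days → 16 August 2013.
  Prosecution Delay Deduction: −23 days → 24 July 2013.
Terminal disclaimer: OF-953895 expires on the earlier of 7 March 2014 and 24 July 2013.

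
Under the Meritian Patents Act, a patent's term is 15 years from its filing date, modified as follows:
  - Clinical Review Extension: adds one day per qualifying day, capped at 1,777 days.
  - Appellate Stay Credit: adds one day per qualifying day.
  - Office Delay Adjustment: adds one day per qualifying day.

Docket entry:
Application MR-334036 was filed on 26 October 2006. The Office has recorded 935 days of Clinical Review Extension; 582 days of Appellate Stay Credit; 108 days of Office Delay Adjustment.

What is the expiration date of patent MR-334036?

Base term: filing date + 15 years → 26 October 2021.
Clinical Review Extension: 935 days (within the 1777-day cap) → +935 days → 18 May 2024.
Appellate Stay Credit: +582 days → 21 December 2025.
Office Delay Adjustment: +108 days → 8 April 2026.

April 8, 2026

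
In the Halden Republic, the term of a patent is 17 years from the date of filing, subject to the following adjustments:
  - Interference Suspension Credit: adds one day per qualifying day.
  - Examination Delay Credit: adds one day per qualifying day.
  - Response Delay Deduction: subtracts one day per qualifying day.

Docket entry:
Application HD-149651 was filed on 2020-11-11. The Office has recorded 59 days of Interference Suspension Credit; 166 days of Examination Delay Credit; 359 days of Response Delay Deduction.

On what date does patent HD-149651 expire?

June 30, 2037

Base term: filing date + 17 years → 11 November 2037.
Interference Suspension Credit: +59 days → 9 January 2038.
Examination Delay Credit: +166 days → 24 June 2038.
Response Delay Deduction: −359 days → 30 June 2037.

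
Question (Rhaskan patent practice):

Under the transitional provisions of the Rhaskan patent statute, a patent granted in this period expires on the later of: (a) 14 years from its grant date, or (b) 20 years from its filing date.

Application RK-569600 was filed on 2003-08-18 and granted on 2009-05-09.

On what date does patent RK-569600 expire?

August 18, 2023

(a) grant + 14 years → 9 May 2023.
(b) filing + 20 years → 18 August 2023.
Later of the two: 18 August 2023.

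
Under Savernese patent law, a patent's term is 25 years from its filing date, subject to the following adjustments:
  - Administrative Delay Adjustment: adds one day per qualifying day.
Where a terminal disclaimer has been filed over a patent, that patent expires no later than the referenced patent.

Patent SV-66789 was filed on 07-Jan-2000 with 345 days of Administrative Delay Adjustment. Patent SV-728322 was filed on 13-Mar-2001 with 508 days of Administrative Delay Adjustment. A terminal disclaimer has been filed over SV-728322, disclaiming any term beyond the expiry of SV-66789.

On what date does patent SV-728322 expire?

Natural term of SV-728322:
  Base: filing + 25 years → 13 March 2026.
  Administrative Delay Adjustment: +508 days → 3 August 2027.
Expiry of referenced patent SV-66789:
  Base: filing + 25 years → 7 January 2025.
  Administrative Delay Adjustment: +345 days → 18 December 2025.
Terminal disclaimer: SV-728322 expires on the earlier of 3 August 2027 and 18 December 2025.

2025-12-18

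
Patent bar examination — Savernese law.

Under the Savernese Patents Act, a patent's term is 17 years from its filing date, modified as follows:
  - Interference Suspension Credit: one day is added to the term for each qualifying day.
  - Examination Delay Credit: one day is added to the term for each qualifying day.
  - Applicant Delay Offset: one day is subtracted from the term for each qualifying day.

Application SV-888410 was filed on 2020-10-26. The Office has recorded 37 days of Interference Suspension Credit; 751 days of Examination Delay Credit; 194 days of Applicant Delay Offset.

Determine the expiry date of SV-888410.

June 12, 2039

Base term: filing date + 17 years → 26 October 2037.
Interference Suspension Credit: +37 days → 2 December 2037.
Examination Delay Credit: +751 days → 23 December 2039.
Applicant Delay Offset: −194 days → 12 June 2039.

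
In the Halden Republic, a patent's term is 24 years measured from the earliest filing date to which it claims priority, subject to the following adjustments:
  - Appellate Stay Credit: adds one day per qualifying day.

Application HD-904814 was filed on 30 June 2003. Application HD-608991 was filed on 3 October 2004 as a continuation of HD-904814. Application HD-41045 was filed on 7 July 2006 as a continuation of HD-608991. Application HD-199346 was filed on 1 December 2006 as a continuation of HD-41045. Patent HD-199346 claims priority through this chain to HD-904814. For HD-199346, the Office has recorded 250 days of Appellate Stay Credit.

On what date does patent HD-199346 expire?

March 6, 2028

Earliest priority filing: 30 June 2003.
Base term: 30 June 2003 + 24 years → 30 June 2027.
Appellate Stay Credit: +250 days → 6 March 2028.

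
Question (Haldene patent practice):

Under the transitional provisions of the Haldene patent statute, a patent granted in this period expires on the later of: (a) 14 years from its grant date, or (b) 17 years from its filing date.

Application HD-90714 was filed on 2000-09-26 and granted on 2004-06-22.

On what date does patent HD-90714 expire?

2018-06-22

(a) grant + 14 years → 22 June 2018.
(b) filing + 17 years → 26 September 2017.
Later of the two: 22 June 2018.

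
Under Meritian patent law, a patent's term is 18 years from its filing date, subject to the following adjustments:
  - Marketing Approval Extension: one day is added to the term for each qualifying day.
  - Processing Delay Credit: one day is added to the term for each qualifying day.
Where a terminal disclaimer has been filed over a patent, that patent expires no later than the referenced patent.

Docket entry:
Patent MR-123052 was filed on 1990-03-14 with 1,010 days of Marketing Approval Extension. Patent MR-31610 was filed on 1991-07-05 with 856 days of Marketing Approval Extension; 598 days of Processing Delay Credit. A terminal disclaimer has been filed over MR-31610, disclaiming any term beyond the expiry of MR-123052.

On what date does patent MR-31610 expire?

Natural term of MR-31610:
  Base: filing + 18 years → 5 July 2009.
  Marketing Approval Extension: +856 days → 8 November 2011.
  Processing Delay Credit: +598 days → 28 June 2013.
Expiry of referenced patent MR-123052:
  Base: filing + 18 years → 14 March 2008.
  Marketing Approval Extension: +1010 days → 19 December 2010.
Terminal disclaimer: MR-31610 expires on the earlier of 28 June 2013 and 19 December 2010.

December 19, 2010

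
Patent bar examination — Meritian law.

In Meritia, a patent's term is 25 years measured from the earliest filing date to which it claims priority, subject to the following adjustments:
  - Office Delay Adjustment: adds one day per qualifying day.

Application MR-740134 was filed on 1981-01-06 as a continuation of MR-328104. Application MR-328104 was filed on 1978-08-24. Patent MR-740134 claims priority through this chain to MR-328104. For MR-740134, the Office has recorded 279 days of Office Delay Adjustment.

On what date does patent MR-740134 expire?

Earliest priority filing: 24 August 1978.
Base term: 24 August 1978 + 25 years → 24 August 2003.
Office Delay Adjustment: +279 days → 29 May 2004.

2004-05-29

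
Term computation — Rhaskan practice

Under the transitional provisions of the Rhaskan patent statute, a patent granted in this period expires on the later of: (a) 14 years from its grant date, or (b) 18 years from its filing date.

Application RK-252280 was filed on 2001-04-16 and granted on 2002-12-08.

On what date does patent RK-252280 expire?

(a) grant + 14 years → 8 December 2016.
(b) filing + 18 years → 16 April 2019.
Later of the two: 16 April 2019.

2019-04-16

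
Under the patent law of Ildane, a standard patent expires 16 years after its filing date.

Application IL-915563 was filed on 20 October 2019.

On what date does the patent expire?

Filing date + 16 years → 20 October 2035.

October 20, 2035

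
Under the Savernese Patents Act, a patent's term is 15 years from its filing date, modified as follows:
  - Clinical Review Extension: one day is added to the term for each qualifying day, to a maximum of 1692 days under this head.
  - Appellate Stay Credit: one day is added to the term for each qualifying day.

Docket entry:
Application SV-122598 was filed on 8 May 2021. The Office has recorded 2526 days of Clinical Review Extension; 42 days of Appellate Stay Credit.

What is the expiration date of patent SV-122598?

Base term: filing date + 15 years → 8 May 2036.
Clinical Review Extension: 2526 days claimed exceeds the 1692-day cap, so +1692 days → 25 December 2040.
Appellate Stay Credit: +42 days → 5 February 2041.

February 5, 2041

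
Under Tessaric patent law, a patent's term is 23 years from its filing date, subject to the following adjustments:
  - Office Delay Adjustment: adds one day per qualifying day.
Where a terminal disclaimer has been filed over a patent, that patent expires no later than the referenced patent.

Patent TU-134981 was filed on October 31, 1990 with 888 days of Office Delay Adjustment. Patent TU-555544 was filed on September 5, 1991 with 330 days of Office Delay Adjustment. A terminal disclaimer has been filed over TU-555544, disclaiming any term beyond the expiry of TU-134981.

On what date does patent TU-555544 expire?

August 1, 2015

Natural term of TU-555544:
  Base: filing + 23 years → 5 September 2014.
  Office Delay Adjustment: +330 days → 1 August 2015.
Expiry of referenced patent TU-134981:
  Base: filing + 23 years → 31 October 2013.
  Office Delay Adjustment: +888 days → 6 April 2016.
Terminal disclaimer: TU-555544 expires on the earlier of 1 August 2015 and 6 April 2016.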